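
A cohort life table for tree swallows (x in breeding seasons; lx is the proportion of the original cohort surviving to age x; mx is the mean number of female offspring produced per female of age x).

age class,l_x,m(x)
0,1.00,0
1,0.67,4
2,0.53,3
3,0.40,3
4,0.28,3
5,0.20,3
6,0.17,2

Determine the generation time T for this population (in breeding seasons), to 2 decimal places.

lx·mx: 0, 2.68, 1.59, 1.2, 0.84, 0.6, 0.34 → R0 = 7.25
x·lx·mx: 0, 2.68, 3.18, 3.6, 3.36, 3, 2.04 → Σ = 17.86
T = 17.86 / 7.25 = 2.463448… → 2.46

2.46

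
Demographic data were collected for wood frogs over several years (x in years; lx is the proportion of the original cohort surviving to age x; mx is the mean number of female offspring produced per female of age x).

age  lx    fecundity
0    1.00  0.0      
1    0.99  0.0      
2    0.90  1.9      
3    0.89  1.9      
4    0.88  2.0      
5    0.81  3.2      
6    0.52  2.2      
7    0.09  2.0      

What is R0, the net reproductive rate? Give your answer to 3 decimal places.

9.077

lx·mx by age: 0, 0, 1.71, 1.691, 1.76, 2.592, 1.144, 0.18
R0 = Σ lx·mx = 9.077 → 9.077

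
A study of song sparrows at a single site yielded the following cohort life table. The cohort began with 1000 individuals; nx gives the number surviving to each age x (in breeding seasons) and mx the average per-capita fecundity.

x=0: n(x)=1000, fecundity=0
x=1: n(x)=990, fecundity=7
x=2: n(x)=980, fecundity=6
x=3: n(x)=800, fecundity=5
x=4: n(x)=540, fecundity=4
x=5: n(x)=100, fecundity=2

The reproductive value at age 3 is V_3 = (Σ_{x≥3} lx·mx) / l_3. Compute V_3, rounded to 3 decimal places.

lx = nx/n0 = nx/1000: 1, 0.99, 0.98, 0.8, 0.54, 0.1
lx·mx for x ≥ 3: 4, 2.16, 0.2 → sum = 6.36
V_3 = 6.36 / l_3 = 6.36 / 0.8 = 7.95 → 7.950

7.950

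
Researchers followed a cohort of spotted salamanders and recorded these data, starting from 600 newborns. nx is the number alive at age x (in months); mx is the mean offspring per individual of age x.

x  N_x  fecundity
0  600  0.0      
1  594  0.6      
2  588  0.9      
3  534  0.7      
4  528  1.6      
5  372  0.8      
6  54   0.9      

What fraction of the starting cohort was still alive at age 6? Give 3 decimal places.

l_6 = n_6/n_0 = 54/600 = 0.09 → 0.090

0.090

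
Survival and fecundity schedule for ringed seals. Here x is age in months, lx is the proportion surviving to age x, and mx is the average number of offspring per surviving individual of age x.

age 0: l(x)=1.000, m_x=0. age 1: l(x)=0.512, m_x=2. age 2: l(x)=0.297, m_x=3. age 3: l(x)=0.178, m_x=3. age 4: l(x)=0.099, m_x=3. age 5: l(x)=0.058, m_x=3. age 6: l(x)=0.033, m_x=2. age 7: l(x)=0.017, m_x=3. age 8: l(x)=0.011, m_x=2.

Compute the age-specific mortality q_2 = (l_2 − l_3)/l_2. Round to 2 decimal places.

q_2 = (l_2 − l_3) / l_2 = (0.297 − 0.178) / 0.297
     = 0.119 / 0.297 = 0.400673… → 0.40

0.40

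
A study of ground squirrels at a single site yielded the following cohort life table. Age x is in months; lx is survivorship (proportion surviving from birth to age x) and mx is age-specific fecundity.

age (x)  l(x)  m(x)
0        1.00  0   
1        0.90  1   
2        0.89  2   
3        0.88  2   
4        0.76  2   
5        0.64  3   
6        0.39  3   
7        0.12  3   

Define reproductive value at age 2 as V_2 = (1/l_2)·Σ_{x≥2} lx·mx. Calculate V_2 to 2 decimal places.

9.56

lx·mx for x ≥ 2: 1.78, 1.76, 1.52, 1.92, 1.17, 0.36 → sum = 8.51
V_2 = 8.51 / l_2 = 8.51 / 0.89 = 9.561798… → 9.56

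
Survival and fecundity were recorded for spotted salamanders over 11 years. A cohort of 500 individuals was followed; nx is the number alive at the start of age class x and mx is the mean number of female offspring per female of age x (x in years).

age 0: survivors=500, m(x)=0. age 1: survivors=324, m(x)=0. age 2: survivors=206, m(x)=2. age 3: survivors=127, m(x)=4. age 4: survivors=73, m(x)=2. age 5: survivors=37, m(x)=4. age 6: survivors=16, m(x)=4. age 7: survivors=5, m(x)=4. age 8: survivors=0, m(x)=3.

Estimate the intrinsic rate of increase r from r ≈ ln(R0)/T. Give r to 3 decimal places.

lx = nx/n0 = nx/500: 1, 0.648, 0.412, 0.254, 0.146, 0.074, 0.032, 0.01, 0
R0 = Σ lx·mx = 0 + 0 + 0.824 + 1.016 + 0.292 + 0.296 + 0.128 + 0.04 + 0 = 2.596
Σ x·lx·mx = 8.392; T = 8.392/2.596 = 3.23267…
r ≈ ln(R0)/T = ln(2.596)/3.23267… = 0.2951… → 0.295

0.295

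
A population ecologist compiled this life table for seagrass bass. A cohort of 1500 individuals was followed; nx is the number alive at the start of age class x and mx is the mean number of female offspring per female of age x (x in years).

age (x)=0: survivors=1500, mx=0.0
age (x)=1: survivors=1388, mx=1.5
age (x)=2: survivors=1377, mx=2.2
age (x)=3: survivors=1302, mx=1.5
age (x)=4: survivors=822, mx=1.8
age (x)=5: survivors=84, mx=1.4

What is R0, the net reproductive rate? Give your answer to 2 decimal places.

lx = nx/n0 = nx/1500: 1, 0.92533…, 0.918, 0.868, 0.548, 0.056
lx·mx by age: 0, 1.388…, 2.0196, 1.302, 0.9864, 0.0784
R0 = Σ lx·mx = 5.7744… → 5.77

5.77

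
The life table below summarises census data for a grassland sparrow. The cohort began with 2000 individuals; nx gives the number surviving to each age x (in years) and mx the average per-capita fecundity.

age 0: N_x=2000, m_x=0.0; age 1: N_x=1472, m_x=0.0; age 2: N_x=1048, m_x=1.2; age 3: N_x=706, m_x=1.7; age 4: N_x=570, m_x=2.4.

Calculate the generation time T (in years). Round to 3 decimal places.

3.029

lx = nx/n0 = nx/2000: 1, 0.736, 0.524, 0.353, 0.285
lx·mx: 0, 0, 0.6288, 0.6001, 0.684 → R0 = 1.9129
x·lx·mx: 0, 0, 1.2576, 1.8003, 2.736 → Σ = 5.7939
T = 5.7939 / 1.9129 = 3.028857… → 3.029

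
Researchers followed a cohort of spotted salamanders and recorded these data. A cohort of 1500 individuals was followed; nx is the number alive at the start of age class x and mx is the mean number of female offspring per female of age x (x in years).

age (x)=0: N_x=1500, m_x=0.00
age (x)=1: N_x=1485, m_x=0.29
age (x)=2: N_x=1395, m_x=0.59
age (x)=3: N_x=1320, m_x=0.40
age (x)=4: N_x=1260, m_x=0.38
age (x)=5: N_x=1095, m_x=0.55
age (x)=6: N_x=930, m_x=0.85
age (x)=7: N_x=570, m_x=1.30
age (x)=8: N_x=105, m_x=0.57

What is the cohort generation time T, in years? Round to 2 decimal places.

4.26

lx = nx/n0 = nx/1500: 1, 0.99, 0.93, 0.88, 0.84, 0.73, 0.62, 0.38, 0.07
lx·mx: 0, 0.2871, 0.5487, 0.352, 0.3192, 0.4015, 0.527, 0.494, 0.0399 → R0 = 2.9694
x·lx·mx: 0, 0.2871, 1.0974, 1.056, 1.2768, 2.0075, 3.162, 3.458, 0.3192 → Σ = 12.664
T = 12.664 / 2.9694 = 4.264835… → 4.26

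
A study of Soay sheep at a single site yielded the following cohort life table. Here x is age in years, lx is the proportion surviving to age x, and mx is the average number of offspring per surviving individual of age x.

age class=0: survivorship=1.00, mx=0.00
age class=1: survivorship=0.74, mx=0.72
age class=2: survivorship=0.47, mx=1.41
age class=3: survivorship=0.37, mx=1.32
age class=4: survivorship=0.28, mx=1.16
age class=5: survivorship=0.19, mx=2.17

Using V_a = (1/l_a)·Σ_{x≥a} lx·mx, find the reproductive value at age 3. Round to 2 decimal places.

lx·mx for x ≥ 3: 0.4884, 0.3248, 0.4123 → sum = 1.2255
V_3 = 1.2255 / l_3 = 1.2255 / 0.37 = 3.312162… → 3.31

3.31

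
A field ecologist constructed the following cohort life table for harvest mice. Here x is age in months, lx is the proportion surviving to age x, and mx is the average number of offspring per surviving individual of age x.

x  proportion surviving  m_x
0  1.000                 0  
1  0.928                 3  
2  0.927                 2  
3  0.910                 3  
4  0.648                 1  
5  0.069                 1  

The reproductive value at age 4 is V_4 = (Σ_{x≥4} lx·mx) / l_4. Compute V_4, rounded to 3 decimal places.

lx·mx for x ≥ 4: 0.648, 0.069 → sum = 0.717
V_4 = 0.717 / l_4 = 0.717 / 0.648 = 1.106481… → 1.106

1.106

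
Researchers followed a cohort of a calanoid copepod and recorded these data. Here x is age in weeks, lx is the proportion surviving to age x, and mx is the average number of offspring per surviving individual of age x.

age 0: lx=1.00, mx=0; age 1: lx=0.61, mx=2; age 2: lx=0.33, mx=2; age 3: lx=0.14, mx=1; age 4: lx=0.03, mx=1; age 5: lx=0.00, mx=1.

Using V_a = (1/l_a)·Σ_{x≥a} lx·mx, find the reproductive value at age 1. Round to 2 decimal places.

lx·mx for x ≥ 1: 1.22, 0.66, 0.14, 0.03, 0 → sum = 2.05
V_1 = 2.05 / l_1 = 2.05 / 0.61 = 3.360656… → 3.36

3.36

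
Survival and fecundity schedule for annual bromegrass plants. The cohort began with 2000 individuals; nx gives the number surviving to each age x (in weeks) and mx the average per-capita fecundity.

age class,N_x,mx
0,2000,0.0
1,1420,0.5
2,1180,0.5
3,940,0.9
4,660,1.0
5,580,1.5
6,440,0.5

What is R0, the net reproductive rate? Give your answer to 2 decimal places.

1.95

lx = nx/n0 = nx/2000: 1, 0.71, 0.59, 0.47, 0.33, 0.29, 0.22
lx·mx by age: 0, 0.355, 0.295, 0.423, 0.33, 0.435, 0.11
R0 = Σ lx·mx = 1.948 → 1.95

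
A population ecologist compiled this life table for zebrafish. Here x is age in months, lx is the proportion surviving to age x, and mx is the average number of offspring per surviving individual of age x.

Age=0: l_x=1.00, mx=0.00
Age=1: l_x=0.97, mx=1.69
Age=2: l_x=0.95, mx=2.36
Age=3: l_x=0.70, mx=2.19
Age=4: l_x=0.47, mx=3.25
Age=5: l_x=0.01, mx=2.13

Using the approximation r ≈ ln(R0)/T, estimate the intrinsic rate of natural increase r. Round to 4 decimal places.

0.7977

R0 = Σ lx·mx = 0 + 1.6393 + 2.242 + 1.533 + 1.5275 + 0.0213 = 6.9631
Σ x·lx·mx = 16.9388; T = 16.9388/6.9631 = 2.43265…
r ≈ ln(R0)/T = ln(6.9631)/2.43265… = 0.79774… → 0.7977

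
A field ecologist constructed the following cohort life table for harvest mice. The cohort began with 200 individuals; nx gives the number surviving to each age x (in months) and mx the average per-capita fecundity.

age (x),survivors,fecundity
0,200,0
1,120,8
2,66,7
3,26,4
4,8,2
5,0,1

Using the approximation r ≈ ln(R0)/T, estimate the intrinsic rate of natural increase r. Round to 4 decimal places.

lx = nx/n0 = nx/200: 1, 0.6, 0.33, 0.13, 0.04, 0
R0 = Σ lx·mx = 0 + 4.8 + 2.31 + 0.52 + 0.08 + 0 = 7.71
Σ x·lx·mx = 11.3; T = 11.3/7.71 = 1.46563…
r ≈ ln(R0)/T = ln(7.71)/1.46563… = 1.393612… → 1.3936

1.3936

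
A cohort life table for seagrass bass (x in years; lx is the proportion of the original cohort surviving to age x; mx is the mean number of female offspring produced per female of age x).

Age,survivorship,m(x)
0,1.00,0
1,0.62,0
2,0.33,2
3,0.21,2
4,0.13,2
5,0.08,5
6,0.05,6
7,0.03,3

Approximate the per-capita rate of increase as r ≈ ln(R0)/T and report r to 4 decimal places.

R0 = Σ lx·mx = 0 + 0 + 0.66 + 0.42 + 0.26 + 0.4 + 0.3 + 0.09 = 2.13
Σ x·lx·mx = 8.05; T = 8.05/2.13 = 3.77934…
r ≈ ln(R0)/T = ln(2.13)/3.77934… = 0.200067… → 0.2001

0.2001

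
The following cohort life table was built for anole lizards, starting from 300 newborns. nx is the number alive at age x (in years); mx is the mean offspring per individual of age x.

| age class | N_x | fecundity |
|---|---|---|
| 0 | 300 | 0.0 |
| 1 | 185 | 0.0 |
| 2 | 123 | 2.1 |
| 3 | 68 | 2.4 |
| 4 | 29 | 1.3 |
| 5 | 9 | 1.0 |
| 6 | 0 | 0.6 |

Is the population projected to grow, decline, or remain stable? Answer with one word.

growing

lx = nx/n0 = nx/300: 1, 0.61667…, 0.41, 0.22667…, 0.09667…, 0.03, 0
R0 = Σ lx·mx = 0 + 0 + 0.861 + 0.544… + 0.125667… + 0.03 + 0 = 1.560667…
R0 > 1, so the population is growing.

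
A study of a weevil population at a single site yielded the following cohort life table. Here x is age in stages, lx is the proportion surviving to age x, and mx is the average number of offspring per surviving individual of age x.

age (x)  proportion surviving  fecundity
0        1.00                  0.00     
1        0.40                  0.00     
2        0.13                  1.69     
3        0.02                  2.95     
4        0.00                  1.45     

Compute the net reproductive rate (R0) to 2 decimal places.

0.28

lx·mx by age: 0, 0, 0.2197, 0.059, 0
R0 = Σ lx·mx = 0.2787 → 0.28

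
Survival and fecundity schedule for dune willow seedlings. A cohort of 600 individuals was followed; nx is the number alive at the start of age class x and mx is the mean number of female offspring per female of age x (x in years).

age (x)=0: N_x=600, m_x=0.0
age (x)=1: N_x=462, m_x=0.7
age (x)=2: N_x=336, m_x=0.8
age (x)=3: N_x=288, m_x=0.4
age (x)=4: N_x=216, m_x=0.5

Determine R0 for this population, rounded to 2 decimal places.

1.36

lx = nx/n0 = nx/600: 1, 0.77, 0.56, 0.48, 0.36
lx·mx by age: 0, 0.539, 0.448, 0.192, 0.18
R0 = Σ lx·mx = 1.359 → 1.36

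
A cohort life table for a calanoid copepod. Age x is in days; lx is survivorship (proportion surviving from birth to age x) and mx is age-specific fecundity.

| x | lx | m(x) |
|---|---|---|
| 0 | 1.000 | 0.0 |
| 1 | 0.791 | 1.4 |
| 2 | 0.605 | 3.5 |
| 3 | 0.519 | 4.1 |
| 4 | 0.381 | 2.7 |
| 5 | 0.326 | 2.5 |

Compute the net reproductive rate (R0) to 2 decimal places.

7.20

lx·mx by age: 0, 1.1074, 2.1175, 2.1279, 1.0287, 0.815
R0 = Σ lx·mx = 7.1965 → 7.20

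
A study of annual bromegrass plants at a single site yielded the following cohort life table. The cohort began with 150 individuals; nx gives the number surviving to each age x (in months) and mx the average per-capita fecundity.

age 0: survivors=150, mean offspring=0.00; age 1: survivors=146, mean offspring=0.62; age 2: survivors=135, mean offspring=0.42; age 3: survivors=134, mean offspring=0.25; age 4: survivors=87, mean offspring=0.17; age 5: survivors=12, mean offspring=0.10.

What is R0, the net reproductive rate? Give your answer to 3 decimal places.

lx = nx/n0 = nx/150: 1, 0.97333…, 0.9, 0.89333…, 0.58, 0.08
lx·mx by age: 0, 0.603467…, 0.378, 0.223333…, 0.0986, 0.008
R0 = Σ lx·mx = 1.3114… → 1.311

1.311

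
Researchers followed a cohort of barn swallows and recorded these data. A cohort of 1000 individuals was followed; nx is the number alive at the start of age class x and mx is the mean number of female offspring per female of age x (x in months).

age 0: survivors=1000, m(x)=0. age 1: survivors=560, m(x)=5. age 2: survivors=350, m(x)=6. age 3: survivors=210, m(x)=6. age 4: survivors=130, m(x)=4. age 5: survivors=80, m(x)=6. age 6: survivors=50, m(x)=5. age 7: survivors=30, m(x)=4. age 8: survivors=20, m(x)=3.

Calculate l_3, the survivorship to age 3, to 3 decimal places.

l_3 = n_3/n_0 = 210/1000 = 0.21 → 0.210

0.210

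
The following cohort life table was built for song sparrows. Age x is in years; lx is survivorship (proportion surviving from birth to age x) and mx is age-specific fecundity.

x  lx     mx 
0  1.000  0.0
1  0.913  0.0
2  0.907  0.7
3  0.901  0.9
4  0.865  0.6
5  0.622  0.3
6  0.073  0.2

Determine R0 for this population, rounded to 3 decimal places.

lx·mx by age: 0, 0, 0.6349, 0.8109, 0.519, 0.1866, 0.0146
R0 = Σ lx·mx = 2.166 → 2.166

2.166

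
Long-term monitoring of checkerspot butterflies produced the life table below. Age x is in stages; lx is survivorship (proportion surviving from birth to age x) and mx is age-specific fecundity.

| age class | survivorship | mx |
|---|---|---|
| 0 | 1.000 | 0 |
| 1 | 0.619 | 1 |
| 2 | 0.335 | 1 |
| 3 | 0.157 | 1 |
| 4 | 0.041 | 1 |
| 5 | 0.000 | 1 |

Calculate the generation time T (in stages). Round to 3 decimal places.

lx·mx: 0, 0.619, 0.335, 0.157, 0.041, 0 → R0 = 1.152
x·lx·mx: 0, 0.619, 0.67, 0.471, 0.164, 0 → Σ = 1.924
T = 1.924 / 1.152 = 1.670139… → 1.670

1.670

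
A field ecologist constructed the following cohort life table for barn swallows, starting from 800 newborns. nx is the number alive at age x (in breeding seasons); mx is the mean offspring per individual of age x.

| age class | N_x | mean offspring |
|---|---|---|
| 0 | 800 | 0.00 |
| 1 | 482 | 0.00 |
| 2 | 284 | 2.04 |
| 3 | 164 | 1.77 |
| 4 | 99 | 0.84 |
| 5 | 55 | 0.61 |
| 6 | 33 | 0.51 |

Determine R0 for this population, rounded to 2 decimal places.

lx = nx/n0 = nx/800: 1, 0.6025, 0.355, 0.205, 0.12375, 0.06875, 0.04125
lx·mx by age: 0, 0, 0.7242, 0.36285, 0.10395…, 0.041938…, 0.021038…
R0 = Σ lx·mx = 1.253975… → 1.25

1.25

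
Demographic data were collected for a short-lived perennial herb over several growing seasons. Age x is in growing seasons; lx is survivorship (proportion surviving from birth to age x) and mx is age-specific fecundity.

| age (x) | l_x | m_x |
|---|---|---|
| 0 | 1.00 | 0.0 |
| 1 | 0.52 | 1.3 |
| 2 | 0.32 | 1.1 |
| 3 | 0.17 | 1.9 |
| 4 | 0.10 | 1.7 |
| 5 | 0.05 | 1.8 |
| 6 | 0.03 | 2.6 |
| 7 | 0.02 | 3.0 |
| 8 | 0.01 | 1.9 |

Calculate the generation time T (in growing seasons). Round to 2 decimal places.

2.56

lx·mx: 0, 0.676, 0.352, 0.323, 0.17, 0.09, 0.078, 0.06, 0.019 → R0 = 1.768
x·lx·mx: 0, 0.676, 0.704, 0.969, 0.68, 0.45, 0.468, 0.42, 0.152 → Σ = 4.519
T = 4.519 / 1.768 = 2.555995… → 2.56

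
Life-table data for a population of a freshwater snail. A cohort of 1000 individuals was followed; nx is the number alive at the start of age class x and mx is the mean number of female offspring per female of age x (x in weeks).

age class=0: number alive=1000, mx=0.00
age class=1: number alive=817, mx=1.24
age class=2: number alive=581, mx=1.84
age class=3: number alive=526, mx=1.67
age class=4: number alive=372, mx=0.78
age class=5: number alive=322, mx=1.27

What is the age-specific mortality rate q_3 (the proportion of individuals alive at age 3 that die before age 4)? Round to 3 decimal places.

lx = nx/n0 = nx/1000: 1, 0.817, 0.581, 0.526, 0.372, 0.322
q_3 = (l_3 − l_4) / l_3 = (0.526 − 0.372) / 0.526
     = 0.154 / 0.526 = 0.292776… → 0.293

0.293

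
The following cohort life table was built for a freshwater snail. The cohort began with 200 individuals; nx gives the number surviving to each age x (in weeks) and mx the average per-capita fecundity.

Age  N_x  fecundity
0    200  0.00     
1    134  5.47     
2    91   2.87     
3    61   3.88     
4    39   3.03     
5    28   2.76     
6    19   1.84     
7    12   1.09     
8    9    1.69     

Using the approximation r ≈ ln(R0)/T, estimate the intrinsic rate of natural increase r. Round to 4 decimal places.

lx = nx/n0 = nx/200: 1, 0.67, 0.455, 0.305, 0.195, 0.14, 0.095, 0.06, 0.045
R0 = Σ lx·mx = 0 + 3.6649 + 1.30585 + 1.1834 + 0.59085 + 0.3864 + 0.1748 + 0.0654 + 0.07605 = 7.44765
Σ x·lx·mx = 16.2372; T = 16.2372/7.44765 = 2.18018…
r ≈ ln(R0)/T = ln(7.44765)/2.18018… = 0.920979… → 0.9210

0.9210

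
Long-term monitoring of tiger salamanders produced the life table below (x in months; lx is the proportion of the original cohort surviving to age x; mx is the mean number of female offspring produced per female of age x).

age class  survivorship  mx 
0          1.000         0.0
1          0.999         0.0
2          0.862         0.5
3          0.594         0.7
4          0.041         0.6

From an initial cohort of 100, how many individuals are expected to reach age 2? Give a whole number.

Expected survivors = N0 · l_2 = 100 × 0.862 = 86.2 → 86

86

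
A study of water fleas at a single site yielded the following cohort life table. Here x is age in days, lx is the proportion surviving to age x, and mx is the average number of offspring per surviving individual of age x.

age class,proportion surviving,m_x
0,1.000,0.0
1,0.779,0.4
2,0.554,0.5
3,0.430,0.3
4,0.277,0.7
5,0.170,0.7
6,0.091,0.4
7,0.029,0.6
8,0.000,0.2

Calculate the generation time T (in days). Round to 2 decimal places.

lx·mx: 0, 0.3116, 0.277, 0.129, 0.1939, 0.119, 0.0364, 0.0174, 0 → R0 = 1.0843
x·lx·mx: 0, 0.3116, 0.554, 0.387, 0.7756, 0.595, 0.2184, 0.1218, 0 → Σ = 2.9634
T = 2.9634 / 1.0843 = 2.733007… → 2.73

2.73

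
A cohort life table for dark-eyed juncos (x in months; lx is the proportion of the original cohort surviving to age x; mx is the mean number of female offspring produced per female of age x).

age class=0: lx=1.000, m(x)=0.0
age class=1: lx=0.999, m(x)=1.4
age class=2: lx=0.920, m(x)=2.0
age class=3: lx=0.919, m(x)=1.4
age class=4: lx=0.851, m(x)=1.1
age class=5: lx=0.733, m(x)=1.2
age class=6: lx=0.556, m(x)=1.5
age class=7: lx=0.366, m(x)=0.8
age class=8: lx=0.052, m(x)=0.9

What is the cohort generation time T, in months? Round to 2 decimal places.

3.26

lx·mx: 0, 1.3986, 1.84, 1.2866, 0.9361, 0.8796, 0.834, 0.2928, 0.0468 → R0 = 7.5145
x·lx·mx: 0, 1.3986, 3.68, 3.8598, 3.7444, 4.398, 5.004, 2.0496, 0.3744 → Σ = 24.5088
T = 24.5088 / 7.5145 = 3.261534… → 3.26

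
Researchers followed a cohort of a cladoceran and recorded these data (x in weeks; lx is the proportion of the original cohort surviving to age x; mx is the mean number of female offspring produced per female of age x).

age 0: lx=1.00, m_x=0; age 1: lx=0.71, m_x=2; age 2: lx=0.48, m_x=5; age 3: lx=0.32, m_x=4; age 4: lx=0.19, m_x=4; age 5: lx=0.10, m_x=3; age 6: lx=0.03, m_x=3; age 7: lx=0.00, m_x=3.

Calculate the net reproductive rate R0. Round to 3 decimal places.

lx·mx by age: 0, 1.42, 2.4, 1.28, 0.76, 0.3, 0.09, 0
R0 = Σ lx·mx = 6.25 → 6.250

6.250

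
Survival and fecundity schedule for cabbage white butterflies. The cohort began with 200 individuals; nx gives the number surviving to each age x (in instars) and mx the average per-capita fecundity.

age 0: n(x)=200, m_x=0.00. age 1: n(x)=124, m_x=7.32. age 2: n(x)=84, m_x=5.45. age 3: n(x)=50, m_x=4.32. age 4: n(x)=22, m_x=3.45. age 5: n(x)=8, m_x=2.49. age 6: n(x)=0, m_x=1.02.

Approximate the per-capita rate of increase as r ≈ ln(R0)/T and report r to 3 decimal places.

lx = nx/n0 = nx/200: 1, 0.62, 0.42, 0.25, 0.11, 0.04, 0
R0 = Σ lx·mx = 0 + 4.5384 + 2.289 + 1.08 + 0.3795 + 0.0996 + 0 = 8.3865
Σ x·lx·mx = 14.3724; T = 14.3724/8.3865 = 1.71375…
r ≈ ln(R0)/T = ln(8.3865)/1.71375… = 1.24091… → 1.241

1.241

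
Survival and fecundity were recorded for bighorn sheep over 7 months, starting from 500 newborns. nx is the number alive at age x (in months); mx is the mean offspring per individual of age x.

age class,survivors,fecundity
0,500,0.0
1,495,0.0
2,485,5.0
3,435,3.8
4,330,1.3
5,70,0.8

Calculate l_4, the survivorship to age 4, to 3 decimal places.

0.660

l_4 = n_4/n_0 = 330/500 = 0.66 → 0.660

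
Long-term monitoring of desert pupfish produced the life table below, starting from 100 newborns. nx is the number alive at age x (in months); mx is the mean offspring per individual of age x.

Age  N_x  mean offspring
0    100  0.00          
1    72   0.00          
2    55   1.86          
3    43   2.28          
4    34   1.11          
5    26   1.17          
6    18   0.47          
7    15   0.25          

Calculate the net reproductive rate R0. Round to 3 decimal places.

lx = nx/n0 = nx/100: 1, 0.72, 0.55, 0.43, 0.34, 0.26, 0.18, 0.15
lx·mx by age: 0, 0, 1.023, 0.9804, 0.3774, 0.3042, 0.0846, 0.0375
R0 = Σ lx·mx = 2.8071 → 2.807

2.807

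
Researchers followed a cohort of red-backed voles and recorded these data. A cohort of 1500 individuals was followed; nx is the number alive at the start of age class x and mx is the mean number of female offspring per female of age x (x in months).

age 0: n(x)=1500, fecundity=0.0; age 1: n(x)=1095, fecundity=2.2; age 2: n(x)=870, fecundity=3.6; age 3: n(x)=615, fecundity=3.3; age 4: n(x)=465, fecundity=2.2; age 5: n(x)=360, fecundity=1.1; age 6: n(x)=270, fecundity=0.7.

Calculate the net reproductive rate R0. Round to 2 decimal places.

6.12

lx = nx/n0 = nx/1500: 1, 0.73, 0.58, 0.41, 0.31, 0.24, 0.18
lx·mx by age: 0, 1.606, 2.088, 1.353, 0.682, 0.264, 0.126
R0 = Σ lx·mx = 6.119 → 6.12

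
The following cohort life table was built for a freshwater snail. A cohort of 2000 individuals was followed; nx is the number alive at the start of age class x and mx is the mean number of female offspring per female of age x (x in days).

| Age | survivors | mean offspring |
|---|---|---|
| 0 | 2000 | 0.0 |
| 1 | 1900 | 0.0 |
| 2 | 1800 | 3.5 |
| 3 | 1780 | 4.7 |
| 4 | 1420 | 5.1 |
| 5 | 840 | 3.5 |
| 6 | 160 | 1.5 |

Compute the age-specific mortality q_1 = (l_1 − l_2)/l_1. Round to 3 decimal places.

0.053

lx = nx/n0 = nx/2000: 1, 0.95, 0.9, 0.89, 0.71, 0.42, 0.08
q_1 = (l_1 − l_2) / l_1 = (0.95 − 0.9) / 0.95
     = 0.05 / 0.95 = 0.052632… → 0.053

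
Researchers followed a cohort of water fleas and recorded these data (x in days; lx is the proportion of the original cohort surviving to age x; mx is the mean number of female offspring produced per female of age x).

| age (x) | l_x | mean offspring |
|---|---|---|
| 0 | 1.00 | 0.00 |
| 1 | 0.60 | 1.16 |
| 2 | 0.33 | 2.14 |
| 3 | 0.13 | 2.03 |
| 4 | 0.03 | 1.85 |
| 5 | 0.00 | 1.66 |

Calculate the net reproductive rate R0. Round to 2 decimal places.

1.72

lx·mx by age: 0, 0.696, 0.7062, 0.2639, 0.0555, 0
R0 = Σ lx·mx = 1.7216 → 1.72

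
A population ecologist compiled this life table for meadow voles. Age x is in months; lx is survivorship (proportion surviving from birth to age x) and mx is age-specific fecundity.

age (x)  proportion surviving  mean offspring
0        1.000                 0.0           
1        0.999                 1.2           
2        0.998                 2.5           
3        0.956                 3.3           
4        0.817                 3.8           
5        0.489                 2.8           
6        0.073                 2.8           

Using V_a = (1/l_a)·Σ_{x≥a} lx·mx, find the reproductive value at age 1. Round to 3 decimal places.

lx·mx for x ≥ 1: 1.1988, 2.495, 3.1548, 3.1046, 1.3692, 0.2044 → sum = 11.5268
V_1 = 11.5268 / l_1 = 11.5268 / 0.999 = 11.538338… → 11.538

11.538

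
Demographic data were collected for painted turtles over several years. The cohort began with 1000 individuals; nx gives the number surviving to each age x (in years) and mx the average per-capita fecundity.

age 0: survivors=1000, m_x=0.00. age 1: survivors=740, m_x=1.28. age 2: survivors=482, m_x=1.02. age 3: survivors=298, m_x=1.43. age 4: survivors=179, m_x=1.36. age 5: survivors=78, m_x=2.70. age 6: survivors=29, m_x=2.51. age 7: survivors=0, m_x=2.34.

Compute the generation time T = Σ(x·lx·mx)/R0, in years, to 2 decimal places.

2.37

lx = nx/n0 = nx/1000: 1, 0.74, 0.482, 0.298, 0.179, 0.078, 0.029, 0
lx·mx: 0, 0.9472, 0.49164, 0.42614, 0.24344, 0.2106, 0.07279, 0 → R0 = 2.39181
x·lx·mx: 0, 0.9472, 0.98328, 1.27842, 0.97376, 1.053, 0.43674, 0 → Σ = 5.6724
T = 5.6724 / 2.39181 = 2.371593… → 2.37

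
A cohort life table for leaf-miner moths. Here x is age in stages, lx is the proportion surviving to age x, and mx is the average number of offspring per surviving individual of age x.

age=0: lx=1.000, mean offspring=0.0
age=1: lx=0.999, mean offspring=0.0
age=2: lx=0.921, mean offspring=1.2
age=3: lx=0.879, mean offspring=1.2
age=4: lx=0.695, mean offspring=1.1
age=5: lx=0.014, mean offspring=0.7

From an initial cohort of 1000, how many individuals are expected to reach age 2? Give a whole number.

921

Expected survivors = N0 · l_2 = 1000 × 0.921 = 921 → 921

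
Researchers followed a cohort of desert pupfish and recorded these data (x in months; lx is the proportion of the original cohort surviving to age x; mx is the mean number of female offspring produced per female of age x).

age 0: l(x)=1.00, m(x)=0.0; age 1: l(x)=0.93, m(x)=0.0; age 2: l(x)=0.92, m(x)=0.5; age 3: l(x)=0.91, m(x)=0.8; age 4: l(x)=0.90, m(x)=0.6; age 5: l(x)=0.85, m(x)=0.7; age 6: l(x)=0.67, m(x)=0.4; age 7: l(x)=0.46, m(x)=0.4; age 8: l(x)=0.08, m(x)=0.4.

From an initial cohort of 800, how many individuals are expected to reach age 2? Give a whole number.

Expected survivors = N0 · l_2 = 800 × 0.92 = 736 → 736

736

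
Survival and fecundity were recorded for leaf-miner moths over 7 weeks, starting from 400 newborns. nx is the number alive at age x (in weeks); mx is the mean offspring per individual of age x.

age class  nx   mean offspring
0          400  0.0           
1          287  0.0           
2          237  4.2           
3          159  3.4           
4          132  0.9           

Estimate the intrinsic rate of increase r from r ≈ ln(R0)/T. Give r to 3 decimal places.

0.575

lx = nx/n0 = nx/400: 1, 0.7175, 0.5925, 0.3975, 0.33
R0 = Σ lx·mx = 0 + 0 + 2.4885 + 1.3515 + 0.297 = 4.137
Σ x·lx·mx = 10.2195; T = 10.2195/4.137 = 2.47027…
r ≈ ln(R0)/T = ln(4.137)/2.47027… = 0.57482… → 0.575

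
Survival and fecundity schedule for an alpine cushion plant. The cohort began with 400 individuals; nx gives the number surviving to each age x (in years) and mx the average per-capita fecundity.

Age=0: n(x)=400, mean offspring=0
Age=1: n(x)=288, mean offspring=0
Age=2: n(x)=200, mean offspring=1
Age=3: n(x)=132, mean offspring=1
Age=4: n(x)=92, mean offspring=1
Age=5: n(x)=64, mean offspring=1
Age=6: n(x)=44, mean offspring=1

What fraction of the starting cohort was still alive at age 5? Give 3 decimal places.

l_5 = n_5/n_0 = 64/400 = 0.16 → 0.160

0.160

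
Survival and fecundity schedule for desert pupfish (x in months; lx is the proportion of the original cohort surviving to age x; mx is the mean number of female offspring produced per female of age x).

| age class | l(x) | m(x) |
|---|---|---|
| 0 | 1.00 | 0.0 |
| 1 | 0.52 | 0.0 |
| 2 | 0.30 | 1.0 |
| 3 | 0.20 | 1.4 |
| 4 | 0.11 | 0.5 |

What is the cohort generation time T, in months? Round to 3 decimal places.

2.614

lx·mx: 0, 0, 0.3, 0.28, 0.055 → R0 = 0.635
x·lx·mx: 0, 0, 0.6, 0.84, 0.22 → Σ = 1.66
T = 1.66 / 0.635 = 2.614173… → 2.614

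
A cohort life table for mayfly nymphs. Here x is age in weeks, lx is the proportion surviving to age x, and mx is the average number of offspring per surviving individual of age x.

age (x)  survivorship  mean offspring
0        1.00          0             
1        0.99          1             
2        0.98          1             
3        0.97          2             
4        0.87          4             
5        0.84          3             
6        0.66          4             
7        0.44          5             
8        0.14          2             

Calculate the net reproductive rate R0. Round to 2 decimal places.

lx·mx by age: 0, 0.99, 0.98, 1.94, 3.48, 2.52, 2.64, 2.2, 0.28
R0 = Σ lx·mx = 15.03 → 15.03

15.03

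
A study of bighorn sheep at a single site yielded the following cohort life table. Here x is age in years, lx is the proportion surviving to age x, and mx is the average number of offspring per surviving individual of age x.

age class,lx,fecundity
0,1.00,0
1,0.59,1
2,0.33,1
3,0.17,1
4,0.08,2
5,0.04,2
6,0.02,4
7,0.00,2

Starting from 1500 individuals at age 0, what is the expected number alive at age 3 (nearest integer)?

Expected survivors = N0 · l_3 = 1500 × 0.17 = 255 → 255

255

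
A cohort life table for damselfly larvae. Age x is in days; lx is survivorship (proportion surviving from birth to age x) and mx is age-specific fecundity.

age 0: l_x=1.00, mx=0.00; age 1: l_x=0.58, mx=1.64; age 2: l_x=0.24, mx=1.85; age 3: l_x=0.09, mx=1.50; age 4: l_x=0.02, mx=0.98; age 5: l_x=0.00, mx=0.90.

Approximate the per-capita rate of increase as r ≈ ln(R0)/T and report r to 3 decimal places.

R0 = Σ lx·mx = 0 + 0.9512 + 0.444 + 0.135 + 0.0196 + 0 = 1.5498
Σ x·lx·mx = 2.3226; T = 2.3226/1.5498 = 1.49864…
r ≈ ln(R0)/T = ln(1.5498)/1.49864… = 0.29235… → 0.292

0.292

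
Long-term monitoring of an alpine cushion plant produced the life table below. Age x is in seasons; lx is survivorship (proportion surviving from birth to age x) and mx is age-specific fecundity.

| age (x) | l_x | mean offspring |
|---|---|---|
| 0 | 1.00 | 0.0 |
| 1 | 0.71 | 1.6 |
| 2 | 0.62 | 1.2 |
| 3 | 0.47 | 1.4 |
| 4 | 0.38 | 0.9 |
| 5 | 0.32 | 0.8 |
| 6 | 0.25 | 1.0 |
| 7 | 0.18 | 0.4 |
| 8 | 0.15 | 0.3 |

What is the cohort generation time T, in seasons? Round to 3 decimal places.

2.743

lx·mx: 0, 1.136, 0.744, 0.658, 0.342, 0.256, 0.25, 0.072, 0.045 → R0 = 3.503
x·lx·mx: 0, 1.136, 1.488, 1.974, 1.368, 1.28, 1.5, 0.504, 0.36 → Σ = 9.61
T = 9.61 / 3.503 = 2.743363… → 2.743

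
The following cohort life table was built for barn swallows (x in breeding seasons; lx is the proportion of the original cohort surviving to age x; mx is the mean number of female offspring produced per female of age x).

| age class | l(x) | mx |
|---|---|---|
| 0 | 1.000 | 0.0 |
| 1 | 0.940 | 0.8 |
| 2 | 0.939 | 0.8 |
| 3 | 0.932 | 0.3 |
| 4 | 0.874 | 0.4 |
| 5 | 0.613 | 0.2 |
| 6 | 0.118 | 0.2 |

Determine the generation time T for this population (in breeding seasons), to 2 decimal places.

lx·mx: 0, 0.752, 0.7512, 0.2796, 0.3496, 0.1226, 0.0236 → R0 = 2.2786
x·lx·mx: 0, 0.752, 1.5024, 0.8388, 1.3984, 0.613, 0.1416 → Σ = 5.2462
T = 5.2462 / 2.2786 = 2.302379… → 2.30

2.30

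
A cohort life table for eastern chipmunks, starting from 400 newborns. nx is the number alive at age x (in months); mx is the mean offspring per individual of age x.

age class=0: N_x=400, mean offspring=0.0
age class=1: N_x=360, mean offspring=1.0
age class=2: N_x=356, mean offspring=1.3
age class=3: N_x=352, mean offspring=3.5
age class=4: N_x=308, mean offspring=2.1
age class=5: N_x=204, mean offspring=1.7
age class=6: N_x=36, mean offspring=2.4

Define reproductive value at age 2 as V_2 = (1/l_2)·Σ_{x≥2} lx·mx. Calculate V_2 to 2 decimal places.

lx = nx/n0 = nx/400: 1, 0.9, 0.89, 0.88, 0.77, 0.51, 0.09
lx·mx for x ≥ 2: 1.157, 3.08, 1.617, 0.867, 0.216 → sum = 6.937
V_2 = 6.937 / l_2 = 6.937 / 0.89 = 7.794382… → 7.79

7.79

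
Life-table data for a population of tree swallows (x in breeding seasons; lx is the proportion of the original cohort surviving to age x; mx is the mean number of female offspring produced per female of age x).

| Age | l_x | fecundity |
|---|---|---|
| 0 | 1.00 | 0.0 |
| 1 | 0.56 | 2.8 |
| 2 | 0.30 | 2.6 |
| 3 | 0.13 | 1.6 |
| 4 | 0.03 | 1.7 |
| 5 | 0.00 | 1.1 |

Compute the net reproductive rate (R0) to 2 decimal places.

lx·mx by age: 0, 1.568, 0.78, 0.208, 0.051, 0
R0 = Σ lx·mx = 2.607 → 2.61

2.61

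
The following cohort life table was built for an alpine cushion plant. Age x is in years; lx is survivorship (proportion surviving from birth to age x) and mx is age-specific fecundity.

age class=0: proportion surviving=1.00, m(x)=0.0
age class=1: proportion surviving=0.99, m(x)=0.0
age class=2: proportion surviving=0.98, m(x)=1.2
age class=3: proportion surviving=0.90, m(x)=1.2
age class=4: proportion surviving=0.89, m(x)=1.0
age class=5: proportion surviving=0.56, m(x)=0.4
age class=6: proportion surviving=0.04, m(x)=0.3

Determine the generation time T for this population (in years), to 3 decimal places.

3.059

lx·mx: 0, 0, 1.176, 1.08, 0.89, 0.224, 0.012 → R0 = 3.382
x·lx·mx: 0, 0, 2.352, 3.24, 3.56, 1.12, 0.072 → Σ = 10.344
T = 10.344 / 3.382 = 3.058545… → 3.059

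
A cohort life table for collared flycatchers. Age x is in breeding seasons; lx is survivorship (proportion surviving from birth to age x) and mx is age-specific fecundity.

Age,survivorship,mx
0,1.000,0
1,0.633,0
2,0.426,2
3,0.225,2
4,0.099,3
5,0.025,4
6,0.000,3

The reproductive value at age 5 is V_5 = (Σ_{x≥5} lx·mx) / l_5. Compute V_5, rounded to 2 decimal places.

lx·mx for x ≥ 5: 0.1, 0 → sum = 0.1
V_5 = 0.1 / l_5 = 0.1 / 0.025 = 4 → 4.00

4.00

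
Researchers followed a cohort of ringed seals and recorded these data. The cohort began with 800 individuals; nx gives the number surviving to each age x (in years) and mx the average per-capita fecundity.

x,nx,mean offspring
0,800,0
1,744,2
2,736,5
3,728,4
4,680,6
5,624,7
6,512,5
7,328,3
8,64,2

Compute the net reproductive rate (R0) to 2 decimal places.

lx = nx/n0 = nx/800: 1, 0.93, 0.92, 0.91, 0.85, 0.78, 0.64, 0.41, 0.08
lx·mx by age: 0, 1.86, 4.6, 3.64, 5.1, 5.46, 3.2, 1.23, 0.16
R0 = Σ lx·mx = 25.25 → 25.25

25.25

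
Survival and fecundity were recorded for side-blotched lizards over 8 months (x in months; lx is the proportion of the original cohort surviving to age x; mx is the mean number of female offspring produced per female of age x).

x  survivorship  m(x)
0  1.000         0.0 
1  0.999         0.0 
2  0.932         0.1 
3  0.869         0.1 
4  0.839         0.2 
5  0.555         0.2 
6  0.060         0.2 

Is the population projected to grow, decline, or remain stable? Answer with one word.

R0 = Σ lx·mx = 0 + 0 + 0.0932 + 0.0869 + 0.1678 + 0.111 + 0.012 = 0.4709
R0 < 1, so the population is declining.

declining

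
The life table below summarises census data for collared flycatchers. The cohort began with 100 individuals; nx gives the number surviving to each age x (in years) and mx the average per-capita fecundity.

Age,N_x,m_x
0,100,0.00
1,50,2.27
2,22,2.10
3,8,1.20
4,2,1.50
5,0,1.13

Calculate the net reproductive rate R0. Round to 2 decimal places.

1.72

lx = nx/n0 = nx/100: 1, 0.5, 0.22, 0.08, 0.02, 0
lx·mx by age: 0, 1.135, 0.462, 0.096, 0.03, 0
R0 = Σ lx·mx = 1.723 → 1.72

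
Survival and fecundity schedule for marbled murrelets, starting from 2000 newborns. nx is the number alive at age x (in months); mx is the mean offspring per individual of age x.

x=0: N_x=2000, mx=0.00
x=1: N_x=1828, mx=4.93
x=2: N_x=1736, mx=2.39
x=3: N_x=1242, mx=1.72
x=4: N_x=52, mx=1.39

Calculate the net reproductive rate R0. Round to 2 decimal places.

lx = nx/n0 = nx/2000: 1, 0.914, 0.868, 0.621, 0.026
lx·mx by age: 0, 4.50602, 2.07452, 1.06812, 0.03614
R0 = Σ lx·mx = 7.6848 → 7.68

7.68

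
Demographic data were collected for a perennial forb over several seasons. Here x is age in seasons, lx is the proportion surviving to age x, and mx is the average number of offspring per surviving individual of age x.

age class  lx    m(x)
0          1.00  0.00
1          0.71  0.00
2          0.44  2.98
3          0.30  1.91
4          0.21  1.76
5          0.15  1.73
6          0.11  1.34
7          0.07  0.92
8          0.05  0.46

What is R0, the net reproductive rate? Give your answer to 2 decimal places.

2.75

lx·mx by age: 0, 0, 1.3112, 0.573, 0.3696, 0.2595, 0.1474, 0.0644, 0.023
R0 = Σ lx·mx = 2.7481 → 2.75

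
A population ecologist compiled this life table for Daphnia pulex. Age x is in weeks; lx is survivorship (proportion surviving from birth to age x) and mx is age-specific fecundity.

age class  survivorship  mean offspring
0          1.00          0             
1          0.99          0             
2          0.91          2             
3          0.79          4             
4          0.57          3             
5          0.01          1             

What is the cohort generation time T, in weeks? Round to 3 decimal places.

lx·mx: 0, 0, 1.82, 3.16, 1.71, 0.01 → R0 = 6.7
x·lx·mx: 0, 0, 3.64, 9.48, 6.84, 0.05 → Σ = 20.01
T = 20.01 / 6.7 = 2.986567… → 2.987

2.987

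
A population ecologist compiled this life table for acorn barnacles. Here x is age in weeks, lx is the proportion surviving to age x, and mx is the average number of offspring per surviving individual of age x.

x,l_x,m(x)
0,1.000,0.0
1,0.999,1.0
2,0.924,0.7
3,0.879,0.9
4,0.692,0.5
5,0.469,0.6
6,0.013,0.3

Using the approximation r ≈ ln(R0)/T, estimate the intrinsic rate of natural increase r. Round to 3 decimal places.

0.460

R0 = Σ lx·mx = 0 + 0.999 + 0.6468 + 0.7911 + 0.346 + 0.2814 + 0.0039 = 3.0682
Σ x·lx·mx = 7.4803; T = 7.4803/3.0682 = 2.43801…
r ≈ ln(R0)/T = ln(3.0682)/2.43801… = 0.45984… → 0.460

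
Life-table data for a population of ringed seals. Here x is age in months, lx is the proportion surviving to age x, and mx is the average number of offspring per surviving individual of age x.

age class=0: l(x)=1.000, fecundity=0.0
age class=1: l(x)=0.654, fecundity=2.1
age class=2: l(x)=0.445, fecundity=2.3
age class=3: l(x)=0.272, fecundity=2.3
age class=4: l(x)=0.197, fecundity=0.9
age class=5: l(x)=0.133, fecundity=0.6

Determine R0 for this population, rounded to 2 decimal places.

lx·mx by age: 0, 1.3734, 1.0235, 0.6256, 0.1773, 0.0798
R0 = Σ lx·mx = 3.2796 → 3.28

3.28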